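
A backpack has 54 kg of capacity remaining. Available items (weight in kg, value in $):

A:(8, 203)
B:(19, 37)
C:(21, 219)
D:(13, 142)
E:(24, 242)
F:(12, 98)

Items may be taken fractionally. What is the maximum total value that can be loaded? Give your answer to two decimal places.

685.00

Ratios (sorted): A 25.38, D 10.92, C 10.43, E 10.08, F 8.17, B 1.95
take A (8 @ 203); take D (13 @ 142); take C (21 @ 219); take 12/24 of E → 121.00. Capacity used 54/54.
Total value = 685.00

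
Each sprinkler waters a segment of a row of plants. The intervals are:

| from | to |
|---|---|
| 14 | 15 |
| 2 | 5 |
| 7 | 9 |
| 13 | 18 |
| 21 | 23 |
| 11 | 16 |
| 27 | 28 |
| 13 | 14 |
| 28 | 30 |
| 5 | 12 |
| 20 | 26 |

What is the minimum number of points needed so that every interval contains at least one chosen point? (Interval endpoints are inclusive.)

Sorted: [2,5] [7,9] [5,12] [13,14] [14,15] [11,16] [13,18] [21,23] [20,26] [27,28] [28,30]
{[2,5]} hit by 5; {[7,9],[5,12]} hit by 9; {[13,14],[14,15],[11,16],[13,18]} hit by 14; {[21,23],[20,26]} hit by 23; {[27,28],[28,30]} hit by 28.
Points: 5, 9, 14, 23, 28 (5 total).

5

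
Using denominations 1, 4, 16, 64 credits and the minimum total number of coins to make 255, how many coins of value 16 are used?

Use the largest denomination that fits, subtract, and repeat.
255 = 3×64 + 3×16 + 3×4 + 3×1
Count of 16: 3

3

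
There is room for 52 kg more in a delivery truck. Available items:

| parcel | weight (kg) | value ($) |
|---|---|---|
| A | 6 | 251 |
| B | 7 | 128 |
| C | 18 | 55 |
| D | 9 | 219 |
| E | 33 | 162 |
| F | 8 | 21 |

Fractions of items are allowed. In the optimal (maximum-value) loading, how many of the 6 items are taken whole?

Ratios (sorted): A 41.83, D 24.33, B 18.29, E 4.91, C 3.06, F 2.62
take A (6 @ 251); take D (9 @ 219); take B (7 @ 128); take 30/33 of E → 147.27. Capacity used 52/52.
3 item(s) taken whole; one partial (take 30/33 of E).

3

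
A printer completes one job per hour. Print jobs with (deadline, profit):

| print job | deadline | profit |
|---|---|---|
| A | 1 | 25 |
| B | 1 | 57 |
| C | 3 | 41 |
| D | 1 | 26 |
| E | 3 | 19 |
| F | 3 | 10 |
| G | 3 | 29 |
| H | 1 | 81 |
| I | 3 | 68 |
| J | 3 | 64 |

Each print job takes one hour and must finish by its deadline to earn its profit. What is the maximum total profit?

Take jobs in profit order; each goes to the latest open slot no later than its deadline.
By profit: H(d1,81), I(d3,68), J(d3,64), B(d1,57), C(d3,41), G(d3,29), D(d1,26), A(d1,25), E(d3,19), F(d3,10)
H→slot 1; I→slot 3; J→slot 2; B skipped; C skipped; G skipped; D skipped; A skipped; E skipped; F skipped.
Profit = 81 + 64 + 68 = 213

213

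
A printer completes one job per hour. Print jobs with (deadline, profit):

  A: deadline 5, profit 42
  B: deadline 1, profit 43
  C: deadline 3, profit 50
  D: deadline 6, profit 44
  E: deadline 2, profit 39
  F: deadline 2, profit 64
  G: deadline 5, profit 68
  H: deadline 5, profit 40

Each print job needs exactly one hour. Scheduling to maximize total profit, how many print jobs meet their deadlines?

6

By profit: G(d5,68), F(d2,64), C(d3,50), D(d6,44), B(d1,43), A(d5,42), H(d5,40), E(d2,39)
G→slot 5; F→slot 2; C→slot 3; D→slot 6; B→slot 1; A→slot 4; H skipped; E skipped.
6 of 8 scheduled.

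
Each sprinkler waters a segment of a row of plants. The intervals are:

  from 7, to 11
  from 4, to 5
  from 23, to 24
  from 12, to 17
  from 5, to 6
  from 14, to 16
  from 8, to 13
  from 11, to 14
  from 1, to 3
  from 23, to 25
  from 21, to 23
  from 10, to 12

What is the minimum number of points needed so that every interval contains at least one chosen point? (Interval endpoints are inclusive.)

5

Sort by right endpoint; whenever an interval is uncovered, place a point at its right end.
By right end: [1,3]  [4,5]  [5,6]  [7,11]  [10,12]  [8,13]  [11,14]  [14,16]  [12,17]  [21,23]  [23,24]  [23,25]
[1,3] uncovered → point at 3; [4,5] uncovered → point at 5; [7,11] uncovered → point at 11; [14,16] uncovered → point at 16; [21,23] uncovered → point at 23.
Points: 3, 5, 11, 16, 23 (5 total).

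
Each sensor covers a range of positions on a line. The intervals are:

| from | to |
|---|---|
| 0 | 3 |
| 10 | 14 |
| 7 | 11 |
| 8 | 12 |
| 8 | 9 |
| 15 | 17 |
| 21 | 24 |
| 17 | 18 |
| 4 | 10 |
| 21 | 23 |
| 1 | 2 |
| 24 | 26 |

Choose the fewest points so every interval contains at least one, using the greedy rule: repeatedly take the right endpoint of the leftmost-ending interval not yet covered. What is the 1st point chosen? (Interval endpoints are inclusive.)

Sort by right endpoint; whenever an interval is uncovered, place a point at its right end.
By right end: [1,2]  [0,3]  [8,9]  [4,10]  [7,11]  [8,12]  [10,14]  [15,17]  [17,18]  [21,23]  [21,24]  [24,26]
[1,2] uncovered → point at 2; [8,9] uncovered → point at 9; [10,14] uncovered → point at 14; [15,17] uncovered → point at 17; [21,23] uncovered → point at 23; [24,26] uncovered → point at 26.
Points: 2, 9, 14, 17, 23, 26 (6 total).

2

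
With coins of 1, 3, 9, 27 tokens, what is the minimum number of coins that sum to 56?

Greedy: take as many of the largest coin as possible, then repeat with the remainder.
56 = 2×27 + 2×1
Total coins = 2 + 2 = 4

4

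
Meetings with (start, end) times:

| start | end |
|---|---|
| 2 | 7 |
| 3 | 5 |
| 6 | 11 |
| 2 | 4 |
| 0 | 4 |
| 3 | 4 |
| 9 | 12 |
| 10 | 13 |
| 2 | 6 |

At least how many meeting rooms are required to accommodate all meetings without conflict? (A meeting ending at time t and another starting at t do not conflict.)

Count concurrent intervals with a sweep; the peak is the room count.
Events (time:±→running): 0:+→1 2:+→2 2:+→3 2:+→4 3:+→5 3:+→6 … peak 6.

6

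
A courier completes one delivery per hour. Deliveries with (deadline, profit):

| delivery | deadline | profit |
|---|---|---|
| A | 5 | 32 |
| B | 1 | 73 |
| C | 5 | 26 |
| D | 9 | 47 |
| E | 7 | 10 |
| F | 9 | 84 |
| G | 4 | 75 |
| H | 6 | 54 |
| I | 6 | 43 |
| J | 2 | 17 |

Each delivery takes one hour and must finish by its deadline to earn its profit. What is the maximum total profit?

444

Take jobs in profit order; each goes to the latest open slot no later than its deadline.
By profit: F(d9,84), G(d4,75), B(d1,73), H(d6,54), D(d9,47), I(d6,43), A(d5,32), C(d5,26), J(d2,17), E(d7,10)
F→slot 9; G→slot 4; B→slot 1; H→slot 6; D→slot 8; I→slot 5; A→slot 3; C→slot 2; J skipped; E→slot 7.
Profit = 73 + 26 + 32 + 75 + 43 + 54 + 10 + 47 + 84 = 444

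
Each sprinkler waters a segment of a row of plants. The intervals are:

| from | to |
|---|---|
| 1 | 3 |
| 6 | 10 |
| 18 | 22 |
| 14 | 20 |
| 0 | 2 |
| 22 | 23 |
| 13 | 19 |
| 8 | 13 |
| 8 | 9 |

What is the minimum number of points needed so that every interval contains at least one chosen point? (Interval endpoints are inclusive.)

4

Sort by right endpoint; whenever an interval is uncovered, place a point at its right end.
Sorted: [0,2] [1,3] [8,9] [6,10] [8,13] [13,19] [14,20] [18,22] [22,23]
{[0,2],[1,3]} hit by 2; {[8,9],[6,10],[8,13]} hit by 9; {[13,19],[14,20],[18,22]} hit by 19; {[22,23]} hit by 23.
Points: 2, 9, 19, 23 (4 total).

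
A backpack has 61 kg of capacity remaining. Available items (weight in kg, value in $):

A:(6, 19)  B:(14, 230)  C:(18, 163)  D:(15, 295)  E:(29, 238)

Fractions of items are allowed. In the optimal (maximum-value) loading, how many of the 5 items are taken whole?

Sort by value per unit weight and fill in that order.
Order: D (295/15=19.67) > B (230/14=16.43) > C (163/18=9.06) > E (238/29=8.21) > A (19/6=3.17)
Fill: take D (15 @ 295) → take B (14 @ 230) → take C (18 @ 163) → take 14/29 of E → 114.90; 61/61 used.
3 item(s) taken whole; one partial (take 14/29 of E).

3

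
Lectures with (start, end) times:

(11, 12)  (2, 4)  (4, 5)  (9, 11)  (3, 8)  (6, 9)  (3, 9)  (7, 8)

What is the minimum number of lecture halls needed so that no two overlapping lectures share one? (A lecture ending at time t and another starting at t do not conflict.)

4

The answer is the maximum number of intervals overlapping at any instant.
Events (time:±→running): 2:+→1 3:+→2 3:+→3 4:-→2 4:+→3 5:-→2 6:+→3 7:+→4 … peak 4.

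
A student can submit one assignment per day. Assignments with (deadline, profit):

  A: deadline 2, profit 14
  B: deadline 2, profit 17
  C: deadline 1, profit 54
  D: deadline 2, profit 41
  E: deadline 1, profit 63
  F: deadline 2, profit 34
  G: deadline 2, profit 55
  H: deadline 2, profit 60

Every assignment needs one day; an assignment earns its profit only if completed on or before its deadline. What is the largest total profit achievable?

Sort by profit descending; place each in the latest free slot ≤ its deadline.
Profit order: E=63 H=60 G=55 C=54 D=41 F=34 B=17 A=14
Assign: E→slot 1, H→slot 2, G skipped, C skipped, D skipped, F skipped, B skipped, A skipped.
Slots: [1:E] [2:H]
Profit = 63 + 60 = 123

123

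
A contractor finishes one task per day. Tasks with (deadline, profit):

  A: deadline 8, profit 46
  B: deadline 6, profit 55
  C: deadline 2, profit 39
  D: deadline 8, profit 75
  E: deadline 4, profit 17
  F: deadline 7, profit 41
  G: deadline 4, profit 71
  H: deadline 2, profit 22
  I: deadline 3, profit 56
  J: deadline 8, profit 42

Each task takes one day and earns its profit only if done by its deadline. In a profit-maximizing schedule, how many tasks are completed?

Sort by profit descending; place each in the latest free slot ≤ its deadline.
By profit: D(d8,75), G(d4,71), I(d3,56), B(d6,55), A(d8,46), J(d8,42), F(d7,41), C(d2,39), H(d2,22), E(d4,17)
D→slot 8; G→slot 4; I→slot 3; B→slot 6; A→slot 7; J→slot 5; F→slot 2; C→slot 1; H skipped; E skipped.
8 of 10 scheduled.

8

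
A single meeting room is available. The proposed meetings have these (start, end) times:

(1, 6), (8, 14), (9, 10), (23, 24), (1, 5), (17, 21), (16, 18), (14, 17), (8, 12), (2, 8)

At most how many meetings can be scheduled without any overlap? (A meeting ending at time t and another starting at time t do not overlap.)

5

Order by finish time; keep every interval that doesn't clash with the previous kept one.
Sorted by end: (1,5)  (1,6)  (2,8)  (9,10)  (8,12)  (8,14)  (14,17)  (16,18)  (17,21)  (23,24)
take (1,5); skip (1,6); take (9,10); skip (8,12); take (14,17); skip (16,18); take (17,21); take (23,24).
Selected 5 meetings.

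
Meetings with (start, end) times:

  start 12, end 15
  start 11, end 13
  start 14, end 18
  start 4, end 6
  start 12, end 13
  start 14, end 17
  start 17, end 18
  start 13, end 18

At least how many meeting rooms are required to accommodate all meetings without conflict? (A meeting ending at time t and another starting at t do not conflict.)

Count concurrent intervals with a sweep; the peak is the room count.
Events (time:±→running): 4:+→1 6:-→0 11:+→1 12:+→2 12:+→3 13:-→2 13:-→1 13:+→2 14:+→3 14:+→4 … peak 4.

4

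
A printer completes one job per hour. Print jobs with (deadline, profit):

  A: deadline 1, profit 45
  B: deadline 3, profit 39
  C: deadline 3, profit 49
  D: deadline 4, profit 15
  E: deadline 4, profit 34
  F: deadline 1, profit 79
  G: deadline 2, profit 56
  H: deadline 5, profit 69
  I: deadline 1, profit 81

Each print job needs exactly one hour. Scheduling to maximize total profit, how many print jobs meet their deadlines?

5

Profit order: I=81 F=79 H=69 G=56 C=49 A=45 B=39 E=34 D=15
Assign: I→slot 1, F skipped, H→slot 5, G→slot 2, C→slot 3, A skipped, B skipped, E→slot 4, D skipped.
Slots: [1:I] [2:G] [3:C] [4:E] [5:H]
5 of 9 scheduled.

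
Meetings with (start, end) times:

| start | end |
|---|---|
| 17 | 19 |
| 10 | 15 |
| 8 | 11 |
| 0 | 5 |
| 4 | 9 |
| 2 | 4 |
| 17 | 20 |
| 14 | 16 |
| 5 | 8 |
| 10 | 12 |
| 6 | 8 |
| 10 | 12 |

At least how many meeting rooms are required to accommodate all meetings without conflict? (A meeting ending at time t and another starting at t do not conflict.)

starts: [0, 2, 4, 5, 6, 8, 10, 10, 10, 14, 17, 17]
ends:   [4, 5, 8, 8, 9, 11, 12, 12, 15, 16, 19, 20]
s0→1 s2→2 e4→1 s4→2 e5→1 s5→2 s6→3 e8→2 e8→1 s8→2 e9→1 s10→2 s10→3 s10→4  — peak 4.

4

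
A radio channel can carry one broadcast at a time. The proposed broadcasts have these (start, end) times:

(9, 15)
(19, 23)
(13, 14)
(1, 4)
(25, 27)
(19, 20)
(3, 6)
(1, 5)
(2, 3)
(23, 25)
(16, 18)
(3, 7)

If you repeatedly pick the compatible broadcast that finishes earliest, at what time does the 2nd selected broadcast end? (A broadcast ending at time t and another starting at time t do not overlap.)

Greedy by earliest finish: after sorting by end time, pick each interval compatible with the last pick.
By end time: (2,3), (1,4), (1,5), (3,6), (3,7), (13,14), (9,15), (16,18), (19,20), (19,23), (23,25), (25,27).
Pick (2,3); next start ≥ 3 → (3,6); next start ≥ 6 → (13,14); next start ≥ 14 → (16,18); next start ≥ 18 → (19,20); next start ≥ 20 → (23,25); next start ≥ 25 → (25,27).
Selected: (2,3) (3,6) (13,14) (16,18) (19,20) (23,25) (25,27)

6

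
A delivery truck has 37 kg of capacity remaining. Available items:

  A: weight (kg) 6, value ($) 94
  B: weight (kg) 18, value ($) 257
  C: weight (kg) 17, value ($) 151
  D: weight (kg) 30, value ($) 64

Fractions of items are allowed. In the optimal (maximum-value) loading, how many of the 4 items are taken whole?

Sort by value per unit weight and fill in that order.
Ratios (sorted): A 15.67, B 14.28, C 8.88, D 2.13
take A (6 @ 94); take B (18 @ 257); take 13/17 of C → 115.47. Capacity used 37/37.
2 item(s) taken whole; one partial (take 13/17 of C).

2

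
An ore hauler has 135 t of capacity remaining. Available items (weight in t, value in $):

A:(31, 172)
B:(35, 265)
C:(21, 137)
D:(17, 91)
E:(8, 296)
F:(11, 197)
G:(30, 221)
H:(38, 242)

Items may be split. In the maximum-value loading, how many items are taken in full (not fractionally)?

5

Sort by value per unit weight and fill in that order.
Ratios (sorted): E 37.00, F 17.91, B 7.57, G 7.37, C 6.52, H 6.37, A 5.55, D 5.35
take E (8 @ 296); take F (11 @ 197); take B (35 @ 265); take G (30 @ 221); take C (21 @ 137); take 30/38 of H → 191.05. Capacity used 135/135.
5 item(s) taken whole; one partial (take 30/38 of H).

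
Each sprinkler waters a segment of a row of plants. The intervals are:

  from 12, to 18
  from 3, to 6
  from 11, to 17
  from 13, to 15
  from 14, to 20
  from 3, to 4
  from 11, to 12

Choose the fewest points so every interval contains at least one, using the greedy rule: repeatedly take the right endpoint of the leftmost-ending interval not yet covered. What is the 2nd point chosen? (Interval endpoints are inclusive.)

12

Sort by right endpoint; whenever an interval is uncovered, place a point at its right end.
By right end: [3,4]  [3,6]  [11,12]  [13,15]  [11,17]  [12,18]  [14,20]
[3,4] uncovered → point at 4; [11,12] uncovered → point at 12; [13,15] uncovered → point at 15.
Points: 4, 12, 15 (3 total).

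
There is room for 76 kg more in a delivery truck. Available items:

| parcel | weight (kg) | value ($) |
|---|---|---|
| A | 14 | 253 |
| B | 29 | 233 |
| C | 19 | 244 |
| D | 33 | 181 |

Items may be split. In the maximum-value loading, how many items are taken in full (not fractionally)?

Greedy by value/weight ratio, highest first.
Order: A (253/14=18.07) > C (244/19=12.84) > B (233/29=8.03) > D (181/33=5.48)
Fill: take A (14 @ 253) → take C (19 @ 244) → take B (29 @ 233) → take 14/33 of D → 76.79; 76/76 used.
3 item(s) taken whole; one partial (take 14/33 of D).

3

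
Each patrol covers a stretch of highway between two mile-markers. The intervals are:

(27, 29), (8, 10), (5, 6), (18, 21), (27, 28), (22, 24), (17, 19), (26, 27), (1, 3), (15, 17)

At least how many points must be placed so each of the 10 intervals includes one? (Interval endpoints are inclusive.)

Process intervals by earliest right end; each time one isn't hit yet, stab at its right endpoint.
Sorted: [1,3] [5,6] [8,10] [15,17] [17,19] [18,21] [22,24] [26,27] [27,28] [27,29]
{[1,3]} hit by 3; {[5,6]} hit by 6; {[8,10]} hit by 10; {[15,17],[17,19]} hit by 17; {[18,21]} hit by 21; {[22,24]} hit by 24; {[26,27],[27,28],[27,29]} hit by 27.
Points: 3, 6, 10, 17, 21, 24, 27 (7 total).

7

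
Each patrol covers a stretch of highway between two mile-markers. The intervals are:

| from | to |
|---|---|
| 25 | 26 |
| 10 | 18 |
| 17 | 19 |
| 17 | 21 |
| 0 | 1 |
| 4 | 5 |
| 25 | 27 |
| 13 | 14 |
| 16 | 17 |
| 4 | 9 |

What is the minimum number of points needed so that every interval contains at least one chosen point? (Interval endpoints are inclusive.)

Sort by right endpoint; whenever an interval is uncovered, place a point at its right end.
By right end: [0,1]  [4,5]  [4,9]  [13,14]  [16,17]  [10,18]  [17,19]  [17,21]  [25,26]  [25,27]
[0,1] uncovered → point at 1; [4,5] uncovered → point at 5; [13,14] uncovered → point at 14; [16,17] uncovered → point at 17; [25,26] uncovered → point at 26.
Points: 1, 5, 14, 17, 26 (5 total).

5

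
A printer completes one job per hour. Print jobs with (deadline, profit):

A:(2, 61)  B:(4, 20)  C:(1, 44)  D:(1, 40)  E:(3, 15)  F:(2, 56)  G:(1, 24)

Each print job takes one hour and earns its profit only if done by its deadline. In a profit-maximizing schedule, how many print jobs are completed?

4

Sort by profit descending; place each in the latest free slot ≤ its deadline.
By profit: A(d2,61), F(d2,56), C(d1,44), D(d1,40), G(d1,24), B(d4,20), E(d3,15)
A→slot 2; F→slot 1; C skipped; D skipped; G skipped; B→slot 4; E→slot 3.
4 of 7 scheduled.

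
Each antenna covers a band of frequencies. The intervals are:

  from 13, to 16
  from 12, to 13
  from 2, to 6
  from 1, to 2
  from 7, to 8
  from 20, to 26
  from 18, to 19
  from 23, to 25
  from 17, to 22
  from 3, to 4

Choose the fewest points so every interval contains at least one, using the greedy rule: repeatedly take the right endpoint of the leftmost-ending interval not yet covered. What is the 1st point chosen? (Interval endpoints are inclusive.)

2

Sorted: [1,2] [3,4] [2,6] [7,8] [12,13] [13,16] [18,19] [17,22] [23,25] [20,26]
{[1,2]} hit by 2; {[3,4],[2,6]} hit by 4; {[7,8]} hit by 8; {[12,13],[13,16]} hit by 13; {[18,19],[17,22]} hit by 19; {[23,25],[20,26]} hit by 25.
Points: 2, 4, 8, 13, 19, 25 (6 total).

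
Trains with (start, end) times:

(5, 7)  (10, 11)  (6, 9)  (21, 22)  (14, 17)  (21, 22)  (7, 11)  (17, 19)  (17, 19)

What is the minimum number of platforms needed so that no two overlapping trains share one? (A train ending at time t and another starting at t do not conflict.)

2

Events (time:±→running): 5:+→1 6:+→2 … peak 2.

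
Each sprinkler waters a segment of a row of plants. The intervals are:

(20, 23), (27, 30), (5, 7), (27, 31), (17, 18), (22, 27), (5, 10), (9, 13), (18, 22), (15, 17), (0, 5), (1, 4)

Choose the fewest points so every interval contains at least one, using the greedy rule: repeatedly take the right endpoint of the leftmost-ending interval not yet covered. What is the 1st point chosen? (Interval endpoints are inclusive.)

By right end: [1,4]  [0,5]  [5,7]  [5,10]  [9,13]  [15,17]  [17,18]  [18,22]  [20,23]  [22,27]  [27,30]  [27,31]
[1,4] uncovered → point at 4; [5,7] uncovered → point at 7; [9,13] uncovered → point at 13; [15,17] uncovered → point at 17; [18,22] uncovered → point at 22; [27,30] uncovered → point at 30.
Points: 4, 7, 13, 17, 22, 30 (6 total).

4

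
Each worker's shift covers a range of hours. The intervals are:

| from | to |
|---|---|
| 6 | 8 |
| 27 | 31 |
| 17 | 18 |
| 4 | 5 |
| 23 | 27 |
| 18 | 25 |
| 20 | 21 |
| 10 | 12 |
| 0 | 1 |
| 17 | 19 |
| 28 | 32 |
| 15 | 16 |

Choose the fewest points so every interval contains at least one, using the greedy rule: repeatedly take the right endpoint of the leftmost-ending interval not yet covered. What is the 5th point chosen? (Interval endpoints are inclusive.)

Process intervals by earliest right end; each time one isn't hit yet, stab at its right endpoint.
Sorted: [0,1] [4,5] [6,8] [10,12] [15,16] [17,18] [17,19] [20,21] [18,25] [23,27] [27,31] [28,32]
{[0,1]} hit by 1; {[4,5]} hit by 5; {[6,8]} hit by 8; {[10,12]} hit by 12; {[15,16]} hit by 16; {[17,18],[17,19]} hit by 18; {[20,21],[18,25]} hit by 21; {[23,27],[27,31]} hit by 27; {[28,32]} hit by 32.
Points: 1, 5, 8, 12, 16, 18, 21, 27, 32 (9 total).

16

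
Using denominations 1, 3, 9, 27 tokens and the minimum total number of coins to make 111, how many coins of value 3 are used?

111 − 4×27→3 − 1×3→0
Count of 3: 1

1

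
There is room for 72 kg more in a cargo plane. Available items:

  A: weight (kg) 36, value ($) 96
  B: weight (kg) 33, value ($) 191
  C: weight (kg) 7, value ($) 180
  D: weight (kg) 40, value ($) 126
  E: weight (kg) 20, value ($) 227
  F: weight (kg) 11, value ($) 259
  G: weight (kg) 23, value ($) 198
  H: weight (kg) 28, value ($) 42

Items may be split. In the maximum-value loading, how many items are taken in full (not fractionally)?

4

Sort by value per unit weight and fill in that order.
Ratios (sorted): C 25.71, F 23.55, E 11.35, G 8.61, B 5.79, D 3.15, A 2.67, H 1.50
take C (7 @ 180); take F (11 @ 259); take E (20 @ 227); take G (23 @ 198); take 11/33 of B → 63.67. Capacity used 72/72.
4 item(s) taken whole; one partial (take 11/33 of B).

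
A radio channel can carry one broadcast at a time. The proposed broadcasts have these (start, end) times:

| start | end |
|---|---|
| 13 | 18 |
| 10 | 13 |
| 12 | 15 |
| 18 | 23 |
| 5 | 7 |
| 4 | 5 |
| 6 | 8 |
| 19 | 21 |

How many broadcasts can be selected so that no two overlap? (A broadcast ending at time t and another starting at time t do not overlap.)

Order by finish time; keep every interval that doesn't clash with the previous kept one.
Sorted by end: (4,5)  (5,7)  (6,8)  (10,13)  (12,15)  (13,18)  (19,21)  (18,23)
take (4,5); take (5,7); take (10,13); take (13,18); take (19,21); skip (18,23).
Selected 5 broadcasts.

5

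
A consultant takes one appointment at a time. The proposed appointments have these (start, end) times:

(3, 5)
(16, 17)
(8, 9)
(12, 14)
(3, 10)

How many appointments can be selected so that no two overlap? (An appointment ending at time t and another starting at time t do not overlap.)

4

Sorted by end: (3,5)  (8,9)  (3,10)  (12,14)  (16,17)
take (3,5); take (8,9); take (12,14); take (16,17).
Selected 4 appointments.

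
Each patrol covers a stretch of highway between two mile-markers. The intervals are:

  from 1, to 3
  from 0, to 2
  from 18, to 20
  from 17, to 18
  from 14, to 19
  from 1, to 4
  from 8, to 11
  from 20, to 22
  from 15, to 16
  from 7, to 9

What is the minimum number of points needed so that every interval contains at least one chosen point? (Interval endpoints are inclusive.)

Sorted: [0,2] [1,3] [1,4] [7,9] [8,11] [15,16] [17,18] [14,19] [18,20] [20,22]
{[0,2],[1,3],[1,4]} hit by 2; {[7,9],[8,11]} hit by 9; {[15,16]} hit by 16; {[17,18],[14,19],[18,20]} hit by 18; {[20,22]} hit by 22.
Points: 2, 9, 16, 18, 22 (5 total).

5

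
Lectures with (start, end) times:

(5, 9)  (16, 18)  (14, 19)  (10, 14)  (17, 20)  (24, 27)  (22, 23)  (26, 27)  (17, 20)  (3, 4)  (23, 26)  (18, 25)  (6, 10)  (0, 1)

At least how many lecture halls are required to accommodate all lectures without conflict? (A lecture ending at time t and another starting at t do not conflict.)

4

Count concurrent intervals with a sweep; the peak is the room count.
Events (time:±→running): 0:+→1 1:-→0 3:+→1 4:-→0 5:+→1 6:+→2 9:-→1 10:-→0 10:+→1 14:-→0 14:+→1 16:+→2 17:+→3 17:+→4 … peak 4.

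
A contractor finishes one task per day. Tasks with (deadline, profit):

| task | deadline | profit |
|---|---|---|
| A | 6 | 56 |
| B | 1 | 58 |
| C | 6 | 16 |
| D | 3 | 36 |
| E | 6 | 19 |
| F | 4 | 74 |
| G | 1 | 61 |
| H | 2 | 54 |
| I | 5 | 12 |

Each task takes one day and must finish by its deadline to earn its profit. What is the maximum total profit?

Take jobs in profit order; each goes to the latest open slot no later than its deadline.
By profit: F(d4,74), G(d1,61), B(d1,58), A(d6,56), H(d2,54), D(d3,36), E(d6,19), C(d6,16), I(d5,12)
F→slot 4; G→slot 1; B skipped; A→slot 6; H→slot 2; D→slot 3; E→slot 5; C skipped; I skipped.
Profit = 61 + 54 + 36 + 74 + 19 + 56 = 300

300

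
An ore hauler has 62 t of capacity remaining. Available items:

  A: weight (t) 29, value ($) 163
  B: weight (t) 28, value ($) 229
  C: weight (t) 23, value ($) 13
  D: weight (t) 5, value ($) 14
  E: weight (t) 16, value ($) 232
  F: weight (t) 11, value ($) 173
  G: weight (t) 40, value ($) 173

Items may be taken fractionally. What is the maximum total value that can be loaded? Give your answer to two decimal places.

Ratios (sorted): F 15.73, E 14.50, B 8.18, A 5.62, G 4.33, D 2.80, C 0.57
take F (11 @ 173); take E (16 @ 232); take B (28 @ 229); take 7/29 of A → 39.34. Capacity used 62/62.
Total value = 673.34

673.34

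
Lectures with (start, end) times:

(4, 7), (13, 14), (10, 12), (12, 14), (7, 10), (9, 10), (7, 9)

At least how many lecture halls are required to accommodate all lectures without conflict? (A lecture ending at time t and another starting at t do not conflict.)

2

The answer is the maximum number of intervals overlapping at any instant.
Events (time:±→running): 4:+→1 7:-→0 7:+→1 7:+→2 … peak 2.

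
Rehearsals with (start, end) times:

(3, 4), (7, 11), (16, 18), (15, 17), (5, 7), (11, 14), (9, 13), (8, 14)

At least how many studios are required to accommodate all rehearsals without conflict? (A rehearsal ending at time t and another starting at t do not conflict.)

3

Count concurrent intervals with a sweep; the peak is the room count.
Events (time:±→running): 3:+→1 4:-→0 5:+→1 7:-→0 7:+→1 8:+→2 9:+→3 … peak 3.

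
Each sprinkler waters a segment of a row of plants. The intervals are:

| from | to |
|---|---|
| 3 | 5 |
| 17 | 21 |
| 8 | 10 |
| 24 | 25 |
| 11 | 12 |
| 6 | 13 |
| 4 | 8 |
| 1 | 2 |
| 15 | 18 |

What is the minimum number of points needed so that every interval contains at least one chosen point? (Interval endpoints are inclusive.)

6

Sorted: [1,2] [3,5] [4,8] [8,10] [11,12] [6,13] [15,18] [17,21] [24,25]
{[1,2]} hit by 2; {[3,5],[4,8]} hit by 5; {[8,10]} hit by 10; {[11,12],[6,13]} hit by 12; {[15,18],[17,21]} hit by 18; {[24,25]} hit by 25.
Points: 2, 5, 10, 12, 18, 25 (6 total).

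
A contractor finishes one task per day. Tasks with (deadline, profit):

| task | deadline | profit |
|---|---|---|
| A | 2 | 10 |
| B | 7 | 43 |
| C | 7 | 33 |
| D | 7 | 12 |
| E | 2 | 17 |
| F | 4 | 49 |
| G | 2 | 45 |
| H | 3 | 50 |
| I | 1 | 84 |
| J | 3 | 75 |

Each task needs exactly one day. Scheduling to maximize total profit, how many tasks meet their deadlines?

7

Profit order: I=84 J=75 H=50 F=49 G=45 B=43 C=33 E=17 D=12 A=10
Assign: I→slot 1, J→slot 3, H→slot 2, F→slot 4, G skipped, B→slot 7, C→slot 6, E skipped, D→slot 5, A skipped.
Slots: [1:I] [2:H] [3:J] [4:F] [5:D] [6:C] [7:B]
7 of 10 scheduled.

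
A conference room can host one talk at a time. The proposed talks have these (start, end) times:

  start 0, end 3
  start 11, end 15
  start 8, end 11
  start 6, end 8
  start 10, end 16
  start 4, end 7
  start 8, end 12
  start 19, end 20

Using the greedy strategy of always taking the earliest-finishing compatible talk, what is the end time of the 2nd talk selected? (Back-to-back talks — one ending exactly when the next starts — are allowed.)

7

Sort by end time and greedily take each interval whose start is ≥ the last chosen end.
By end time: (0,3), (4,7), (6,8), (8,11), (8,12), (11,15), (10,16), (19,20).
Pick (0,3); next start ≥ 3 → (4,7); next start ≥ 7 → (8,11); next start ≥ 11 → (11,15); next start ≥ 15 → (19,20).
Selected: (0,3) (4,7) (8,11) (11,15) (19,20)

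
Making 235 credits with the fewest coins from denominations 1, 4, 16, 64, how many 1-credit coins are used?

3

235 = 3×64 + 2×16 + 2×4 + 3×1
Count of 1: 3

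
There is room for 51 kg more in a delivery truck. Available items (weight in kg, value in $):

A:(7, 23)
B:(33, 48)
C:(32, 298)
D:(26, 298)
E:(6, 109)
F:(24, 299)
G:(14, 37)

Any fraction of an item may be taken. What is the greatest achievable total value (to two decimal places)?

Greedy by value/weight ratio, highest first.
Order: E (109/6=18.17) > F (299/24=12.46) > D (298/26=11.46) > C (298/32=9.31) > A (23/7=3.29) > G (37/14=2.64) > B (48/33=1.45)
Fill: take E (6 @ 109) → take F (24 @ 299) → take 21/26 of D → 240.69; 51/51 used.
Total value = 648.69

648.69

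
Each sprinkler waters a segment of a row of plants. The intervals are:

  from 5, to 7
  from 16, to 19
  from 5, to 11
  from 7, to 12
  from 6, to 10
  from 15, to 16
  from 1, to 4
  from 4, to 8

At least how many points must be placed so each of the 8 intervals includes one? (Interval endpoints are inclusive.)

Process intervals by earliest right end; each time one isn't hit yet, stab at its right endpoint.
Sorted: [1,4] [5,7] [4,8] [6,10] [5,11] [7,12] [15,16] [16,19]
{[1,4]} hit by 4; {[5,7],[4,8],[6,10],[5,11],[7,12]} hit by 7; {[15,16],[16,19]} hit by 16.
Points: 4, 7, 16 (3 total).

3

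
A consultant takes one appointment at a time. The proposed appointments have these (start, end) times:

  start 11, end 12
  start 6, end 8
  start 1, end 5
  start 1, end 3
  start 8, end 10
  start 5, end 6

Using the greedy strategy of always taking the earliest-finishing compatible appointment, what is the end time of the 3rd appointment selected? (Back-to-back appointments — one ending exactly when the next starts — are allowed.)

Sort by end time and greedily take each interval whose start is ≥ the last chosen end.
By end time: (1,3), (1,5), (5,6), (6,8), (8,10), (11,12).
Pick (1,3); next start ≥ 3 → (5,6); next start ≥ 6 → (6,8); next start ≥ 8 → (8,10); next start ≥ 10 → (11,12).
Selected: (1,3) (5,6) (6,8) (8,10) (11,12)

8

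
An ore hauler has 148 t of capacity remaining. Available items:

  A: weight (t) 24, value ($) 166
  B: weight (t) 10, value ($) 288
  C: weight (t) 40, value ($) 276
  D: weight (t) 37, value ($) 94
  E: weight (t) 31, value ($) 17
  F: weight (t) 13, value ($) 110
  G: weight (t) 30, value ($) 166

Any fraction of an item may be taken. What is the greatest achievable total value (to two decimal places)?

1084.76

Greedy by value/weight ratio, highest first.
Ratios (sorted): B 28.80, F 8.46, A 6.92, C 6.90, G 5.53, D 2.54, E 0.55
take B (10 @ 288); take F (13 @ 110); take A (24 @ 166); take C (40 @ 276); take G (30 @ 166); take 31/37 of D → 78.76. Capacity used 148/148.
Total value = 1084.76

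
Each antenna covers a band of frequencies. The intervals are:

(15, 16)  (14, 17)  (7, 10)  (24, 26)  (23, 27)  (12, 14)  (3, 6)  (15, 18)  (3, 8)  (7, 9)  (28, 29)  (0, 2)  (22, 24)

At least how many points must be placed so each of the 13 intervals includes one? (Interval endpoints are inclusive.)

By right end: [0,2]  [3,6]  [3,8]  [7,9]  [7,10]  [12,14]  [15,16]  [14,17]  [15,18]  [22,24]  [24,26]  [23,27]  [28,29]
[0,2] uncovered → point at 2; [3,6] uncovered → point at 6; [7,9] uncovered → point at 9; [12,14] uncovered → point at 14; [15,16] uncovered → point at 16; [22,24] uncovered → point at 24; [28,29] uncovered → point at 29.
Points: 2, 6, 9, 14, 16, 24, 29 (7 total).

7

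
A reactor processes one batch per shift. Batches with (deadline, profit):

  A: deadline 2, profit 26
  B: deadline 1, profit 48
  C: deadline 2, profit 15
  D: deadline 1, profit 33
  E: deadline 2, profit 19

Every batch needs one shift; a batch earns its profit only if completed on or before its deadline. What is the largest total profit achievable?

74

Sort by profit descending; place each in the latest free slot ≤ its deadline.
By profit: B(d1,48), D(d1,33), A(d2,26), E(d2,19), C(d2,15)
B→slot 1; D skipped; A→slot 2; E skipped; C skipped.
Profit = 48 + 26 = 74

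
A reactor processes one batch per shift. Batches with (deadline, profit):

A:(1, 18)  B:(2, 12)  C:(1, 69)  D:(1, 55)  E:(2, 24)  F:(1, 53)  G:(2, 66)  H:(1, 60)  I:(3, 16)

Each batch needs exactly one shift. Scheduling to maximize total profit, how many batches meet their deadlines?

Take jobs in profit order; each goes to the latest open slot no later than its deadline.
By profit: C(d1,69), G(d2,66), H(d1,60), D(d1,55), F(d1,53), E(d2,24), A(d1,18), I(d3,16), B(d2,12)
C→slot 1; G→slot 2; H skipped; D skipped; F skipped; E skipped; A skipped; I→slot 3; B skipped.
3 of 9 scheduled.

3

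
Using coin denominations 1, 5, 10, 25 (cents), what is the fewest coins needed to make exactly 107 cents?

7

Greedy: take as many of the largest coin as possible, then repeat with the remainder.
107 = 4×25 + 1×5 + 2×1
Total coins = 4 + 1 + 2 = 7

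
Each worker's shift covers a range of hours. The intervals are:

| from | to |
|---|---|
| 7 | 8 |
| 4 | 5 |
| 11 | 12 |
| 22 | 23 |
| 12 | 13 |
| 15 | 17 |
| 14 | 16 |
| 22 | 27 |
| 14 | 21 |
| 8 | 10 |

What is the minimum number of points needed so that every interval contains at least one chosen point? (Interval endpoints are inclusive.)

Sorted: [4,5] [7,8] [8,10] [11,12] [12,13] [14,16] [15,17] [14,21] [22,23] [22,27]
{[4,5]} hit by 5; {[7,8],[8,10]} hit by 8; {[11,12],[12,13]} hit by 12; {[14,16],[15,17],[14,21]} hit by 16; {[22,23],[22,27]} hit by 23.
Points: 5, 8, 12, 16, 23 (5 total).

5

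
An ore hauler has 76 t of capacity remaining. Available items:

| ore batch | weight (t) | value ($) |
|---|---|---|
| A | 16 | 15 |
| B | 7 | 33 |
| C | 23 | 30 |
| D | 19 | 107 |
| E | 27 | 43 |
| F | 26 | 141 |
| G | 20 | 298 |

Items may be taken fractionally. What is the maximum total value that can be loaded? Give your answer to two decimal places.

585.37

Greedy by value/weight ratio, highest first.
Order: G (298/20=14.90) > D (107/19=5.63) > F (141/26=5.42) > B (33/7=4.71) > E (43/27=1.59) > C (30/23=1.30) > A (15/16=0.94)
Fill: take G (20 @ 298) → take D (19 @ 107) → take F (26 @ 141) → take B (7 @ 33) → take 4/27 of E → 6.37; 76/76 used.
Total value = 585.37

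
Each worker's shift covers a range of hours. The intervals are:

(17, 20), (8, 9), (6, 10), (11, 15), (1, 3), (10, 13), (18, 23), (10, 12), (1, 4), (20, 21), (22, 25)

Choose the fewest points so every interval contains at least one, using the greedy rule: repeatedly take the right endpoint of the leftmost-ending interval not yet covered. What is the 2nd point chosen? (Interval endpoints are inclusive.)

Sort by right endpoint; whenever an interval is uncovered, place a point at its right end.
Sorted: [1,3] [1,4] [8,9] [6,10] [10,12] [10,13] [11,15] [17,20] [20,21] [18,23] [22,25]
{[1,3],[1,4]} hit by 3; {[8,9],[6,10]} hit by 9; {[10,12],[10,13],[11,15]} hit by 12; {[17,20],[20,21],[18,23]} hit by 20; {[22,25]} hit by 25.
Points: 3, 9, 12, 20, 25 (5 total).

9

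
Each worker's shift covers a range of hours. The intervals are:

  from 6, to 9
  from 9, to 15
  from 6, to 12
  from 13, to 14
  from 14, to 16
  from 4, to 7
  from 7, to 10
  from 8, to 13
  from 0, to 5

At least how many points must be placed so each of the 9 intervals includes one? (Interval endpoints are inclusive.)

Sort by right endpoint; whenever an interval is uncovered, place a point at its right end.
By right end: [0,5]  [4,7]  [6,9]  [7,10]  [6,12]  [8,13]  [13,14]  [9,15]  [14,16]
[0,5] uncovered → point at 5; [6,9] uncovered → point at 9; [13,14] uncovered → point at 14.
Points: 5, 9, 14 (3 total).

3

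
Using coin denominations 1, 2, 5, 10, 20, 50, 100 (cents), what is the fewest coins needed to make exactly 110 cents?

Use the largest denomination that fits, subtract, and repeat.
110 − 1×100→10 − 1×10→0
Total coins = 1 + 1 = 2

2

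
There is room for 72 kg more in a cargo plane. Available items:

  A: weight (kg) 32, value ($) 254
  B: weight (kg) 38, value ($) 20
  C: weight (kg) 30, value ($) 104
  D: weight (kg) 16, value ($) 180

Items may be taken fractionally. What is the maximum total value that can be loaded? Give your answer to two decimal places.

517.20

Sort by value per unit weight and fill in that order.
Ratios (sorted): D 11.25, A 7.94, C 3.47, B 0.53
take D (16 @ 180); take A (32 @ 254); take 24/30 of C → 83.20. Capacity used 72/72.
Total value = 517.20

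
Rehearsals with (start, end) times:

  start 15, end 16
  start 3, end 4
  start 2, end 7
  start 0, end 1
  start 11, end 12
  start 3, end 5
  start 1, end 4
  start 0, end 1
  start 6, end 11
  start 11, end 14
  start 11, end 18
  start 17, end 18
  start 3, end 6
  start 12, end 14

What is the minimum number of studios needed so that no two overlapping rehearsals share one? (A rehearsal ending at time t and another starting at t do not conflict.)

The answer is the maximum number of intervals overlapping at any instant.
Events (time:±→running): 0:+→1 0:+→2 1:-→1 1:-→0 1:+→1 2:+→2 3:+→3 3:+→4 3:+→5 … peak 5.

5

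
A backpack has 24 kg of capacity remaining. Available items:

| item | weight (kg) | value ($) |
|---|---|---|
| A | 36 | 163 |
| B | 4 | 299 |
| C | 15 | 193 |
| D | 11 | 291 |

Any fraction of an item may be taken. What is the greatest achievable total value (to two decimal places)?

705.80

Greedy by value/weight ratio, highest first.
Order: B (299/4=74.75) > D (291/11=26.45) > C (193/15=12.87) > A (163/36=4.53)
Fill: take B (4 @ 299) → take D (11 @ 291) → take 9/15 of C → 115.80; 24/24 used.
Total value = 705.80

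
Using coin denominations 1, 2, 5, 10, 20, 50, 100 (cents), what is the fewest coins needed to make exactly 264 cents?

264 = 2×100 + 1×50 + 1×10 + 2×2
Total coins = 2 + 1 + 1 + 2 = 6

6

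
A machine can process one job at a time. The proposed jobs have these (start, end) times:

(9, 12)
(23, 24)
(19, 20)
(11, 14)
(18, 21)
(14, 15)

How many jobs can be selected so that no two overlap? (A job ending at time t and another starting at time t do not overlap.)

Sort by end time and greedily take each interval whose start is ≥ the last chosen end.
Sorted by end: (9,12)  (11,14)  (14,15)  (19,20)  (18,21)  (23,24)
take (9,12); take (14,15); take (19,20); take (23,24).
Selected 4 jobs.

4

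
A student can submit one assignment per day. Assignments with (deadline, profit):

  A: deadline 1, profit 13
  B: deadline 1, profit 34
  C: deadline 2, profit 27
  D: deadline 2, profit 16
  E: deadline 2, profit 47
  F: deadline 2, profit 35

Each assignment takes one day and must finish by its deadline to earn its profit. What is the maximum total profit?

Sort by profit descending; place each in the latest free slot ≤ its deadline.
Profit order: E=47 F=35 B=34 C=27 D=16 A=13
Assign: E→slot 2, F→slot 1, B skipped, C skipped, D skipped, A skipped.
Slots: [1:F] [2:E]
Profit = 35 + 47 = 82

82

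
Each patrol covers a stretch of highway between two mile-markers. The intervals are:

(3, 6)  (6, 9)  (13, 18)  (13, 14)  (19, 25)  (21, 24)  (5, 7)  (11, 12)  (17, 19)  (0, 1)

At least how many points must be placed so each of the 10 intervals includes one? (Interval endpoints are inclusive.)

By right end: [0,1]  [3,6]  [5,7]  [6,9]  [11,12]  [13,14]  [13,18]  [17,19]  [21,24]  [19,25]
[0,1] uncovered → point at 1; [3,6] uncovered → point at 6; [11,12] uncovered → point at 12; [13,14] uncovered → point at 14; [17,19] uncovered → point at 19; [21,24] uncovered → point at 24.
Points: 1, 6, 12, 14, 19, 24 (6 total).

6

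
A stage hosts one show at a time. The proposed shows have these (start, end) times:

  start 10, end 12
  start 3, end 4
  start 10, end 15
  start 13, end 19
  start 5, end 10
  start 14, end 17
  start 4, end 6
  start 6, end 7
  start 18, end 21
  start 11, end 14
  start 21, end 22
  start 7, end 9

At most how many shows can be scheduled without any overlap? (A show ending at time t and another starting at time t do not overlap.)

Sorted by end: (3,4)  (4,6)  (6,7)  (7,9)  (5,10)  (10,12)  (11,14)  (10,15)  (14,17)  (13,19)  (18,21)  (21,22)
take (3,4); take (4,6); take (6,7); take (7,9); skip (5,10); take (10,12); skip (10,15); take (14,17); skip (13,19); take (18,21); take (21,22).
Selected 8 shows.

8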